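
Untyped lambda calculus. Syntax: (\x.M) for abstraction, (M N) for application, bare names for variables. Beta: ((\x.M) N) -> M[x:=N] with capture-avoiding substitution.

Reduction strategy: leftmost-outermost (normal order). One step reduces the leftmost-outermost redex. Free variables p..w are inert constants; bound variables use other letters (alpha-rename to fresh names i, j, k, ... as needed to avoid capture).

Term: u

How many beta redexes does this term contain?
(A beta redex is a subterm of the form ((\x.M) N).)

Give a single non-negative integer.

Answer: 0

Derivation:
Term: u
  (no redexes)
Total redexes: 0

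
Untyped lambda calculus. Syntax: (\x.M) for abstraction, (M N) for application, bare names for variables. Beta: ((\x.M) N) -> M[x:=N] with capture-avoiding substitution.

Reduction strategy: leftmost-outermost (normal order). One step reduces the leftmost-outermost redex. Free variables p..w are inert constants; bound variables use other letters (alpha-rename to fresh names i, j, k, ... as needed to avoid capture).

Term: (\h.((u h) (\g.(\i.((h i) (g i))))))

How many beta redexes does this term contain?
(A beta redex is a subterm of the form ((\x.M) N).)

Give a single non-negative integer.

Answer: 0

Derivation:
Term: (\h.((u h) (\g.(\i.((h i) (g i))))))
  (no redexes)
Total redexes: 0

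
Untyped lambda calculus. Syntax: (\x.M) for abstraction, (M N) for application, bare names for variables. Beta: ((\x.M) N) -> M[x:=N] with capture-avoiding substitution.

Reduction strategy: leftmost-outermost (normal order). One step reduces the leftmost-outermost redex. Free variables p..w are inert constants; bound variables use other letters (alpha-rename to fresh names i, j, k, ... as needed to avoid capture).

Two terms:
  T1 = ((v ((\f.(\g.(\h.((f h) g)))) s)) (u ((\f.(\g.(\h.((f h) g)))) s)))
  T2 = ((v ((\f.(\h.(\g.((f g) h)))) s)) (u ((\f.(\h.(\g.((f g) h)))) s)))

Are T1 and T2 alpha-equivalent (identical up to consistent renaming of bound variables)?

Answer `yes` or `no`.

Term 1: ((v ((\f.(\g.(\h.((f h) g)))) s)) (u ((\f.(\g.(\h.((f h) g)))) s)))
Term 2: ((v ((\f.(\h.(\g.((f g) h)))) s)) (u ((\f.(\h.(\g.((f g) h)))) s)))
Alpha-equivalence: compare structure up to binder renaming.
Result: True

Answer: yes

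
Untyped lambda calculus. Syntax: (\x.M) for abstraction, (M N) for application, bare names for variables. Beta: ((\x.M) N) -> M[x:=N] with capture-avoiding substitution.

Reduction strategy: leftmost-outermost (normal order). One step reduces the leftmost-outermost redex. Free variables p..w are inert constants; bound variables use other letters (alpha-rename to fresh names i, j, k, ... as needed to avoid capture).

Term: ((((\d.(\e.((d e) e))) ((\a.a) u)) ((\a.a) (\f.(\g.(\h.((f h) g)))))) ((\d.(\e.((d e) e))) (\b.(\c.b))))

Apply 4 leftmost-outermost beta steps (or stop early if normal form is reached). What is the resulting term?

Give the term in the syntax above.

Answer: (((u (\f.(\g.(\h.((f h) g))))) ((\a.a) (\f.(\g.(\h.((f h) g)))))) ((\d.(\e.((d e) e))) (\b.(\c.b))))

Derivation:
Step 0: ((((\d.(\e.((d e) e))) ((\a.a) u)) ((\a.a) (\f.(\g.(\h.((f h) g)))))) ((\d.(\e.((d e) e))) (\b.(\c.b))))
Step 1: (((\e.((((\a.a) u) e) e)) ((\a.a) (\f.(\g.(\h.((f h) g)))))) ((\d.(\e.((d e) e))) (\b.(\c.b))))
Step 2: (((((\a.a) u) ((\a.a) (\f.(\g.(\h.((f h) g)))))) ((\a.a) (\f.(\g.(\h.((f h) g)))))) ((\d.(\e.((d e) e))) (\b.(\c.b))))
Step 3: (((u ((\a.a) (\f.(\g.(\h.((f h) g)))))) ((\a.a) (\f.(\g.(\h.((f h) g)))))) ((\d.(\e.((d e) e))) (\b.(\c.b))))
Step 4: (((u (\f.(\g.(\h.((f h) g))))) ((\a.a) (\f.(\g.(\h.((f h) g)))))) ((\d.(\e.((d e) e))) (\b.(\c.b))))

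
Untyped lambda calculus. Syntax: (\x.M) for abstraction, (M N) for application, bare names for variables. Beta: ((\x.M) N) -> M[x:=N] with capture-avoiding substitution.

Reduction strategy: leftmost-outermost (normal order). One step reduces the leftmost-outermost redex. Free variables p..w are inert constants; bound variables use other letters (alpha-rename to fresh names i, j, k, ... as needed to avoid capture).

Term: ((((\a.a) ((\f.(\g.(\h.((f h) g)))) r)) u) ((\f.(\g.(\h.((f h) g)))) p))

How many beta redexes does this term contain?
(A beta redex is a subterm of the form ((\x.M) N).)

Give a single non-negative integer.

Term: ((((\a.a) ((\f.(\g.(\h.((f h) g)))) r)) u) ((\f.(\g.(\h.((f h) g)))) p))
  Redex: ((\a.a) ((\f.(\g.(\h.((f h) g)))) r))
  Redex: ((\f.(\g.(\h.((f h) g)))) r)
  Redex: ((\f.(\g.(\h.((f h) g)))) p)
Total redexes: 3

Answer: 3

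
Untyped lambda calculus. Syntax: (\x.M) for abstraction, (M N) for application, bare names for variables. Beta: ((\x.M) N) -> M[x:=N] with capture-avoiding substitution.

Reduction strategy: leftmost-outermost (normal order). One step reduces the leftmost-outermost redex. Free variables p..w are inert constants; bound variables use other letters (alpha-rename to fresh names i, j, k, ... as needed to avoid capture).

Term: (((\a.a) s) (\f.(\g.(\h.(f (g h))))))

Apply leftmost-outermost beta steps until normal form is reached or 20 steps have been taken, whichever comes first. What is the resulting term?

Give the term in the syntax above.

Answer: (s (\f.(\g.(\h.(f (g h))))))

Derivation:
Step 0: (((\a.a) s) (\f.(\g.(\h.(f (g h))))))
Step 1: (s (\f.(\g.(\h.(f (g h))))))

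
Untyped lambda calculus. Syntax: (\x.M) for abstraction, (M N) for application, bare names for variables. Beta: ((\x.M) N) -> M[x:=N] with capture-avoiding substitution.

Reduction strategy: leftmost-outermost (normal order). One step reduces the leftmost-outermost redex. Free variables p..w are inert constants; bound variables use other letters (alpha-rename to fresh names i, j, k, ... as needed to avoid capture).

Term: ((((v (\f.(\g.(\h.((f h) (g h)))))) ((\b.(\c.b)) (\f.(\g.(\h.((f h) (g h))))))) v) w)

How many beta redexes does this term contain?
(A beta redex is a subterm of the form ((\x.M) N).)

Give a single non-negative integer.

Answer: 1

Derivation:
Term: ((((v (\f.(\g.(\h.((f h) (g h)))))) ((\b.(\c.b)) (\f.(\g.(\h.((f h) (g h))))))) v) w)
  Redex: ((\b.(\c.b)) (\f.(\g.(\h.((f h) (g h))))))
Total redexes: 1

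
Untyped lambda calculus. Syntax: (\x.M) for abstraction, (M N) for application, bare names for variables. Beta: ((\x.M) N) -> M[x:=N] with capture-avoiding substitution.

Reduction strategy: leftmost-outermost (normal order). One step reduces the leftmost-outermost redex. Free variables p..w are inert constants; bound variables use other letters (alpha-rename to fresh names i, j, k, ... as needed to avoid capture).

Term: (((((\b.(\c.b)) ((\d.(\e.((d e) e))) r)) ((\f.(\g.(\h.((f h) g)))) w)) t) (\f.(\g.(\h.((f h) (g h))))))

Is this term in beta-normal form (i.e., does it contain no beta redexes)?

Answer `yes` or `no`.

Term: (((((\b.(\c.b)) ((\d.(\e.((d e) e))) r)) ((\f.(\g.(\h.((f h) g)))) w)) t) (\f.(\g.(\h.((f h) (g h))))))
Found 3 beta redex(es).

Answer: no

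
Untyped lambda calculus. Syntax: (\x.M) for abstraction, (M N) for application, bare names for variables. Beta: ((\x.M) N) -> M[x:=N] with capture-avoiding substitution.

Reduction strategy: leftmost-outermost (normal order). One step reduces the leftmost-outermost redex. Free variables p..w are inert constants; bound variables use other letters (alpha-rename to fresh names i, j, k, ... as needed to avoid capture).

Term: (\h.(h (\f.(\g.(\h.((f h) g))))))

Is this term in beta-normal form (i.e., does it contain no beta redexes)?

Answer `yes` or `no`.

Answer: yes

Derivation:
Term: (\h.(h (\f.(\g.(\h.((f h) g))))))
No beta redexes found.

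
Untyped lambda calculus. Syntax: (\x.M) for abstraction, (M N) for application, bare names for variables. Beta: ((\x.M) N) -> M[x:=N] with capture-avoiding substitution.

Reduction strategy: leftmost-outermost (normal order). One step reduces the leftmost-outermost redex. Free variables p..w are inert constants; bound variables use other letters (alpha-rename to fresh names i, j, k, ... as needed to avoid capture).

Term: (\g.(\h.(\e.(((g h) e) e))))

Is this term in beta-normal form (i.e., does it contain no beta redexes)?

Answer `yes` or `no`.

Term: (\g.(\h.(\e.(((g h) e) e))))
No beta redexes found.

Answer: yes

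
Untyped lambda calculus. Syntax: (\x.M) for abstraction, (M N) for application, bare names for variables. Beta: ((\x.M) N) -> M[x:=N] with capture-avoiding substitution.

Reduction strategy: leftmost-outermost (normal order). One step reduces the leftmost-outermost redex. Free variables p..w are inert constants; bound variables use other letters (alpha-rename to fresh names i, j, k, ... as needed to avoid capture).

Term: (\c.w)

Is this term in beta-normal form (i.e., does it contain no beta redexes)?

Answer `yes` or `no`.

Term: (\c.w)
No beta redexes found.

Answer: yes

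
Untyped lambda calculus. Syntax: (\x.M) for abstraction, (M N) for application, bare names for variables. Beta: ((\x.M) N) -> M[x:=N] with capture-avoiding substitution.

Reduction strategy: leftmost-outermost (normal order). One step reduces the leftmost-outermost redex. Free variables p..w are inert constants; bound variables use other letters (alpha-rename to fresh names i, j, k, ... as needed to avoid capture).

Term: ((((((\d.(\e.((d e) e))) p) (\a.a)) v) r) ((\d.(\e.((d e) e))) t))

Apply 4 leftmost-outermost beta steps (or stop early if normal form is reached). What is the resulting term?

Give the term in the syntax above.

Answer: (((((p (\a.a)) (\a.a)) v) r) (\e.((t e) e)))

Derivation:
Step 0: ((((((\d.(\e.((d e) e))) p) (\a.a)) v) r) ((\d.(\e.((d e) e))) t))
Step 1: (((((\e.((p e) e)) (\a.a)) v) r) ((\d.(\e.((d e) e))) t))
Step 2: (((((p (\a.a)) (\a.a)) v) r) ((\d.(\e.((d e) e))) t))
Step 3: (((((p (\a.a)) (\a.a)) v) r) (\e.((t e) e)))
Step 4: (normal form reached)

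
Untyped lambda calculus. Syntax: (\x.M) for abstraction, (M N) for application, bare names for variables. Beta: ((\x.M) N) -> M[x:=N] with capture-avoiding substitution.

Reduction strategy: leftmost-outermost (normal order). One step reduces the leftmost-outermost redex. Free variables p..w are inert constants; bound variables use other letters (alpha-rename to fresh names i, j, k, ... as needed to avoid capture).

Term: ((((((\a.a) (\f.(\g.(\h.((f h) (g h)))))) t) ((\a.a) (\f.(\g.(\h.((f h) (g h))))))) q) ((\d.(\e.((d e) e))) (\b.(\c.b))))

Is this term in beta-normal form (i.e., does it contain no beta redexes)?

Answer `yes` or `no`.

Term: ((((((\a.a) (\f.(\g.(\h.((f h) (g h)))))) t) ((\a.a) (\f.(\g.(\h.((f h) (g h))))))) q) ((\d.(\e.((d e) e))) (\b.(\c.b))))
Found 3 beta redex(es).

Answer: no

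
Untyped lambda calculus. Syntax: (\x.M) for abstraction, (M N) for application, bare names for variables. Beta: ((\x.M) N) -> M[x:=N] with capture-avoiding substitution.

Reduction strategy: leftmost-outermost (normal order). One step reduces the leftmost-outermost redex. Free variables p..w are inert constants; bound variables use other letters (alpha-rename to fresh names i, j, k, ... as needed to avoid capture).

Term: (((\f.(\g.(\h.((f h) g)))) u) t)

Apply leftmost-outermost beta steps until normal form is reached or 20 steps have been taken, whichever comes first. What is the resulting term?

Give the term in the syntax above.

Step 0: (((\f.(\g.(\h.((f h) g)))) u) t)
Step 1: ((\g.(\h.((u h) g))) t)
Step 2: (\h.((u h) t))

Answer: (\h.((u h) t))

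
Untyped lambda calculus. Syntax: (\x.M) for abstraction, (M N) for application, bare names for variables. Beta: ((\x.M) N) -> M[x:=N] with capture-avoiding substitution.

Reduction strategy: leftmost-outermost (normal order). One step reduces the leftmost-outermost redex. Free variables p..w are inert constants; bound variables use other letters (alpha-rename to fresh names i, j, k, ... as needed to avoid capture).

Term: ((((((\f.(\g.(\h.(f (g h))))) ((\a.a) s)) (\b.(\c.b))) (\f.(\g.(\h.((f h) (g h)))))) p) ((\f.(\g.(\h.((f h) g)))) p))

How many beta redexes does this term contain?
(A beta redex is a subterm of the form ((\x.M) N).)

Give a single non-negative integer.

Term: ((((((\f.(\g.(\h.(f (g h))))) ((\a.a) s)) (\b.(\c.b))) (\f.(\g.(\h.((f h) (g h)))))) p) ((\f.(\g.(\h.((f h) g)))) p))
  Redex: ((\f.(\g.(\h.(f (g h))))) ((\a.a) s))
  Redex: ((\a.a) s)
  Redex: ((\f.(\g.(\h.((f h) g)))) p)
Total redexes: 3

Answer: 3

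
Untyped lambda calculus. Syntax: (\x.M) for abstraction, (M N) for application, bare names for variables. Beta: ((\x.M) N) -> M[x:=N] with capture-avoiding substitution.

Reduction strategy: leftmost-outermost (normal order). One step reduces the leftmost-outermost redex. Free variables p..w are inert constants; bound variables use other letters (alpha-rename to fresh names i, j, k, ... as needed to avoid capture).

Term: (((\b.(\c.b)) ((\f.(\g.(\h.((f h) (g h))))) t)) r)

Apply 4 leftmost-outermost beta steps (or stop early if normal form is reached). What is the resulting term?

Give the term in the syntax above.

Answer: (\g.(\h.((t h) (g h))))

Derivation:
Step 0: (((\b.(\c.b)) ((\f.(\g.(\h.((f h) (g h))))) t)) r)
Step 1: ((\c.((\f.(\g.(\h.((f h) (g h))))) t)) r)
Step 2: ((\f.(\g.(\h.((f h) (g h))))) t)
Step 3: (\g.(\h.((t h) (g h))))
Step 4: (normal form reached)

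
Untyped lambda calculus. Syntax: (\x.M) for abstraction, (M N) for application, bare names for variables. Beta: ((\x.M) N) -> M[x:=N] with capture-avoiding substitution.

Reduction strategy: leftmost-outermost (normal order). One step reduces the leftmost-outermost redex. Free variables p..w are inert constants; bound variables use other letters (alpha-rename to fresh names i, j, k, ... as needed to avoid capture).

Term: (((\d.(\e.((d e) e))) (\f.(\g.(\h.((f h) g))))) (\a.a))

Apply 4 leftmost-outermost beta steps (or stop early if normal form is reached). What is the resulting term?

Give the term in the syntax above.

Step 0: (((\d.(\e.((d e) e))) (\f.(\g.(\h.((f h) g))))) (\a.a))
Step 1: ((\e.(((\f.(\g.(\h.((f h) g)))) e) e)) (\a.a))
Step 2: (((\f.(\g.(\h.((f h) g)))) (\a.a)) (\a.a))
Step 3: ((\g.(\h.(((\a.a) h) g))) (\a.a))
Step 4: (\h.(((\a.a) h) (\a.a)))

Answer: (\h.(((\a.a) h) (\a.a)))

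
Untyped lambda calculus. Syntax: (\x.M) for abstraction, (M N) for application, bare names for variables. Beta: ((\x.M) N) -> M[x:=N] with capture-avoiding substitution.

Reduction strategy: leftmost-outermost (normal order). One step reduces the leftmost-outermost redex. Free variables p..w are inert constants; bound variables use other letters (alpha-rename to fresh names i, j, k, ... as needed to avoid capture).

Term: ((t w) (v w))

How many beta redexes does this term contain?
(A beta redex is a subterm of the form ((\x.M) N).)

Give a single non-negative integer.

Answer: 0

Derivation:
Term: ((t w) (v w))
  (no redexes)
Total redexes: 0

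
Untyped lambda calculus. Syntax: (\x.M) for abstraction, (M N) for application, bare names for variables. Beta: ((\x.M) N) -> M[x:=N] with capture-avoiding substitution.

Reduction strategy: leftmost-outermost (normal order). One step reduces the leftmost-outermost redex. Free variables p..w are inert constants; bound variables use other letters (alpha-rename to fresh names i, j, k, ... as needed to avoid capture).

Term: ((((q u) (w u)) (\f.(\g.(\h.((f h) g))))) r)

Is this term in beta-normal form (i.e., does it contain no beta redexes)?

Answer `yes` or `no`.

Answer: yes

Derivation:
Term: ((((q u) (w u)) (\f.(\g.(\h.((f h) g))))) r)
No beta redexes found.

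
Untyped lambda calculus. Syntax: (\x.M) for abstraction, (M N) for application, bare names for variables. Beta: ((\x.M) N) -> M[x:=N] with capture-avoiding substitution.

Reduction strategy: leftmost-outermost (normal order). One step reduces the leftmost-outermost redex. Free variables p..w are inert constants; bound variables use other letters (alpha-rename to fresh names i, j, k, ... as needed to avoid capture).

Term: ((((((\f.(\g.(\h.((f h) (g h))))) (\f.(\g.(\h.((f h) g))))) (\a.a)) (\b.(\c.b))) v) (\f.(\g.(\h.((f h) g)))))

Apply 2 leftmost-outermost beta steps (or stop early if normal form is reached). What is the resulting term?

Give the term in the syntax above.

Step 0: ((((((\f.(\g.(\h.((f h) (g h))))) (\f.(\g.(\h.((f h) g))))) (\a.a)) (\b.(\c.b))) v) (\f.(\g.(\h.((f h) g)))))
Step 1: (((((\g.(\h.(((\f.(\g.(\h.((f h) g)))) h) (g h)))) (\a.a)) (\b.(\c.b))) v) (\f.(\g.(\h.((f h) g)))))
Step 2: ((((\h.(((\f.(\g.(\h.((f h) g)))) h) ((\a.a) h))) (\b.(\c.b))) v) (\f.(\g.(\h.((f h) g)))))

Answer: ((((\h.(((\f.(\g.(\h.((f h) g)))) h) ((\a.a) h))) (\b.(\c.b))) v) (\f.(\g.(\h.((f h) g)))))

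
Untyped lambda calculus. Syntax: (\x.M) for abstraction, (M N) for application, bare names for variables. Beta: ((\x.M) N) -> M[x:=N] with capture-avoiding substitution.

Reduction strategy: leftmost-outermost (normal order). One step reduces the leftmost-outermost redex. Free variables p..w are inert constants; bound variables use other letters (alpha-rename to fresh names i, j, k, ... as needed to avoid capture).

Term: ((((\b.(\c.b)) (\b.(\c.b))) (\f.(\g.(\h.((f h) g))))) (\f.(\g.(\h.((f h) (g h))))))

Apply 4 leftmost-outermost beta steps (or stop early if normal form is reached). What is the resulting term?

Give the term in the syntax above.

Answer: (\c.(\f.(\g.(\h.((f h) (g h))))))

Derivation:
Step 0: ((((\b.(\c.b)) (\b.(\c.b))) (\f.(\g.(\h.((f h) g))))) (\f.(\g.(\h.((f h) (g h))))))
Step 1: (((\c.(\b.(\c.b))) (\f.(\g.(\h.((f h) g))))) (\f.(\g.(\h.((f h) (g h))))))
Step 2: ((\b.(\c.b)) (\f.(\g.(\h.((f h) (g h))))))
Step 3: (\c.(\f.(\g.(\h.((f h) (g h))))))
Step 4: (normal form reached)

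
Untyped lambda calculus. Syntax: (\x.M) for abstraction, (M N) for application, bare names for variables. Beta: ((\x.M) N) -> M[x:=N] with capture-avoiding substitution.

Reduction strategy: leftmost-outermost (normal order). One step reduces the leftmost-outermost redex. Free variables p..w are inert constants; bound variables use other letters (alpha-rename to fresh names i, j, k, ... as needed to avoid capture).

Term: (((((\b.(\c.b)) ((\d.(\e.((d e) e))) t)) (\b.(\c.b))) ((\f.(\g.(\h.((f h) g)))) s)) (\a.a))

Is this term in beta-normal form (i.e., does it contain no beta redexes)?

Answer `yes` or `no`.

Term: (((((\b.(\c.b)) ((\d.(\e.((d e) e))) t)) (\b.(\c.b))) ((\f.(\g.(\h.((f h) g)))) s)) (\a.a))
Found 3 beta redex(es).

Answer: no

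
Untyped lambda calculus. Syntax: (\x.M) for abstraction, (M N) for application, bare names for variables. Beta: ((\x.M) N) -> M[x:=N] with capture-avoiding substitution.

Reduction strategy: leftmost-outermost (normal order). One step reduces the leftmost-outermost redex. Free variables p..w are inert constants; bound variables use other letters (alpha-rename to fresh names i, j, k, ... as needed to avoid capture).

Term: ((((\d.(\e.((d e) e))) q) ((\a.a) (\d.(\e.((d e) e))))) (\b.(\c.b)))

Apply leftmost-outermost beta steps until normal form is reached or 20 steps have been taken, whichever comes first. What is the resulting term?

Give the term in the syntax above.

Step 0: ((((\d.(\e.((d e) e))) q) ((\a.a) (\d.(\e.((d e) e))))) (\b.(\c.b)))
Step 1: (((\e.((q e) e)) ((\a.a) (\d.(\e.((d e) e))))) (\b.(\c.b)))
Step 2: (((q ((\a.a) (\d.(\e.((d e) e))))) ((\a.a) (\d.(\e.((d e) e))))) (\b.(\c.b)))
Step 3: (((q (\d.(\e.((d e) e)))) ((\a.a) (\d.(\e.((d e) e))))) (\b.(\c.b)))
Step 4: (((q (\d.(\e.((d e) e)))) (\d.(\e.((d e) e)))) (\b.(\c.b)))

Answer: (((q (\d.(\e.((d e) e)))) (\d.(\e.((d e) e)))) (\b.(\c.b)))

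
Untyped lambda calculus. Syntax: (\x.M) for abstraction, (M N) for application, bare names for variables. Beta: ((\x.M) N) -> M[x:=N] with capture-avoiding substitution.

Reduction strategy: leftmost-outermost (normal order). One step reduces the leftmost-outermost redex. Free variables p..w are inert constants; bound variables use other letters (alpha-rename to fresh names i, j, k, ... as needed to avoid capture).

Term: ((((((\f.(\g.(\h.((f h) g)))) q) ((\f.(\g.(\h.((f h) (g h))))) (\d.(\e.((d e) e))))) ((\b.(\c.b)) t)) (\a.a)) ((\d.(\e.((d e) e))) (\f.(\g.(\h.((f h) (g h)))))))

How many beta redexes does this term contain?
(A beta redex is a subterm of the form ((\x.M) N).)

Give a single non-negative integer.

Term: ((((((\f.(\g.(\h.((f h) g)))) q) ((\f.(\g.(\h.((f h) (g h))))) (\d.(\e.((d e) e))))) ((\b.(\c.b)) t)) (\a.a)) ((\d.(\e.((d e) e))) (\f.(\g.(\h.((f h) (g h)))))))
  Redex: ((\f.(\g.(\h.((f h) g)))) q)
  Redex: ((\f.(\g.(\h.((f h) (g h))))) (\d.(\e.((d e) e))))
  Redex: ((\b.(\c.b)) t)
  Redex: ((\d.(\e.((d e) e))) (\f.(\g.(\h.((f h) (g h))))))
Total redexes: 4

Answer: 4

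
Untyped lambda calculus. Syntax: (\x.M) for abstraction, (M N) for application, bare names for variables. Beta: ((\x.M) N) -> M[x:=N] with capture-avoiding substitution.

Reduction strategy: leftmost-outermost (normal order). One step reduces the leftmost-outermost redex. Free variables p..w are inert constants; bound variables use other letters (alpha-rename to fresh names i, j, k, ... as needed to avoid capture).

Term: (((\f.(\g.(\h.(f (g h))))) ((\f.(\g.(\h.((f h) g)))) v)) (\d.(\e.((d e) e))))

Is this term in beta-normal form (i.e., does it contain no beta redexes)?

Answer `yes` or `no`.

Answer: no

Derivation:
Term: (((\f.(\g.(\h.(f (g h))))) ((\f.(\g.(\h.((f h) g)))) v)) (\d.(\e.((d e) e))))
Found 2 beta redex(es).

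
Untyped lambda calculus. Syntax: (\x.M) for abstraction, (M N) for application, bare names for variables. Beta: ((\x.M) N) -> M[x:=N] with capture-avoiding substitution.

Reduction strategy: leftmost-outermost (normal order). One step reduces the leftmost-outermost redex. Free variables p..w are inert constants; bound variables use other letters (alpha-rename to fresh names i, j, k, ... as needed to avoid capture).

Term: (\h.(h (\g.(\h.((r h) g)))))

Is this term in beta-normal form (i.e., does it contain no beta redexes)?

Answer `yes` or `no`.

Term: (\h.(h (\g.(\h.((r h) g)))))
No beta redexes found.

Answer: yes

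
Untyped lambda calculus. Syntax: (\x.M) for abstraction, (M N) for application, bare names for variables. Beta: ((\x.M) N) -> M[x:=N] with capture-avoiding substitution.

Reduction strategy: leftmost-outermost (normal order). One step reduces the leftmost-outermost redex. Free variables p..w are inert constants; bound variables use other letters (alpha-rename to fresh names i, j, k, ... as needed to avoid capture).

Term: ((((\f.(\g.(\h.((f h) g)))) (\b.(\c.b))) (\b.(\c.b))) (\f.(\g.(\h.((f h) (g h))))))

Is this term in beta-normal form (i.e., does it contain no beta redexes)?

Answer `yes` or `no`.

Answer: no

Derivation:
Term: ((((\f.(\g.(\h.((f h) g)))) (\b.(\c.b))) (\b.(\c.b))) (\f.(\g.(\h.((f h) (g h))))))
Found 1 beta redex(es).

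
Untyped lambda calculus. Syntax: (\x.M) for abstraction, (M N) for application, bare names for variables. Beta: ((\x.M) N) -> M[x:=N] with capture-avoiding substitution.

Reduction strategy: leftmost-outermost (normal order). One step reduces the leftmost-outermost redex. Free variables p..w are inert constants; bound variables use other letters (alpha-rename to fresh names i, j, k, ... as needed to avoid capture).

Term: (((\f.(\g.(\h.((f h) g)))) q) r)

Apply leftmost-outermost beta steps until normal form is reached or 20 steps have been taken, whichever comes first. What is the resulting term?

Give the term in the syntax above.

Answer: (\h.((q h) r))

Derivation:
Step 0: (((\f.(\g.(\h.((f h) g)))) q) r)
Step 1: ((\g.(\h.((q h) g))) r)
Step 2: (\h.((q h) r))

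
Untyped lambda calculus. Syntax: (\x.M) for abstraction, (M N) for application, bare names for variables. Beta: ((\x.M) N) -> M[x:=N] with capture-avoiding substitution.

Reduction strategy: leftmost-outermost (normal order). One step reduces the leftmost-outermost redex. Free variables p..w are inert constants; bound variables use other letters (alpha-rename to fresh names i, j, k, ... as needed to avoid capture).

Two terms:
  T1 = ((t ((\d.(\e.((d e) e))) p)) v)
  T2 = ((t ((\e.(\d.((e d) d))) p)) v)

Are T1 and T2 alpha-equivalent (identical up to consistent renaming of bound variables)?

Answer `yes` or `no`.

Term 1: ((t ((\d.(\e.((d e) e))) p)) v)
Term 2: ((t ((\e.(\d.((e d) d))) p)) v)
Alpha-equivalence: compare structure up to binder renaming.
Result: True

Answer: yes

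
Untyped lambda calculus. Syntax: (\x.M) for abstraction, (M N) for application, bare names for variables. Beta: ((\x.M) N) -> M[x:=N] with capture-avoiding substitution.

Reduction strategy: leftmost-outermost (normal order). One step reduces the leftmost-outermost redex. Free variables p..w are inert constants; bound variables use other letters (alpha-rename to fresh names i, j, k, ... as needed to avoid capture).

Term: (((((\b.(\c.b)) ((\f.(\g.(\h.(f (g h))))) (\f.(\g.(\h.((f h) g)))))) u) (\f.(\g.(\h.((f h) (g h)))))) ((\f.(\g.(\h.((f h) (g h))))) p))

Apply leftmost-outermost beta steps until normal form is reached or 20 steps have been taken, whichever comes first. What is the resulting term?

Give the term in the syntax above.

Answer: (\g.(\h.((p (h g)) (g (h g)))))

Derivation:
Step 0: (((((\b.(\c.b)) ((\f.(\g.(\h.(f (g h))))) (\f.(\g.(\h.((f h) g)))))) u) (\f.(\g.(\h.((f h) (g h)))))) ((\f.(\g.(\h.((f h) (g h))))) p))
Step 1: ((((\c.((\f.(\g.(\h.(f (g h))))) (\f.(\g.(\h.((f h) g)))))) u) (\f.(\g.(\h.((f h) (g h)))))) ((\f.(\g.(\h.((f h) (g h))))) p))
Step 2: ((((\f.(\g.(\h.(f (g h))))) (\f.(\g.(\h.((f h) g))))) (\f.(\g.(\h.((f h) (g h)))))) ((\f.(\g.(\h.((f h) (g h))))) p))
Step 3: (((\g.(\h.((\f.(\g.(\h.((f h) g)))) (g h)))) (\f.(\g.(\h.((f h) (g h)))))) ((\f.(\g.(\h.((f h) (g h))))) p))
Step 4: ((\h.((\f.(\g.(\h.((f h) g)))) ((\f.(\g.(\h.((f h) (g h))))) h))) ((\f.(\g.(\h.((f h) (g h))))) p))
Step 5: ((\f.(\g.(\h.((f h) g)))) ((\f.(\g.(\h.((f h) (g h))))) ((\f.(\g.(\h.((f h) (g h))))) p)))
Step 6: (\g.(\h.((((\f.(\g.(\h.((f h) (g h))))) ((\f.(\g.(\h.((f h) (g h))))) p)) h) g)))
Step 7: (\g.(\h.(((\g.(\h.((((\f.(\g.(\h.((f h) (g h))))) p) h) (g h)))) h) g)))
Step 8: (\g.(\h.((\i.((((\f.(\g.(\h.((f h) (g h))))) p) i) (h i))) g)))
Step 9: (\g.(\h.((((\f.(\g.(\h.((f h) (g h))))) p) g) (h g))))
Step 10: (\g.(\h.(((\g.(\h.((p h) (g h)))) g) (h g))))
Step 11: (\g.(\h.((\h.((p h) (g h))) (h g))))
Step 12: (\g.(\h.((p (h g)) (g (h g)))))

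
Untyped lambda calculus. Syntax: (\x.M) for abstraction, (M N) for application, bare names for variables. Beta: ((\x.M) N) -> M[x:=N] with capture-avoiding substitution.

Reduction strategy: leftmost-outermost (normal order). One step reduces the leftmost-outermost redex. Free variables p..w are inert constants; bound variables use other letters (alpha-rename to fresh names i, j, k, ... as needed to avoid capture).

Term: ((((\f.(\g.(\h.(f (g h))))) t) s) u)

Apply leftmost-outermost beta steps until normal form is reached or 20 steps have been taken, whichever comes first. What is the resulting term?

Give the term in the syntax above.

Answer: (t (s u))

Derivation:
Step 0: ((((\f.(\g.(\h.(f (g h))))) t) s) u)
Step 1: (((\g.(\h.(t (g h)))) s) u)
Step 2: ((\h.(t (s h))) u)
Step 3: (t (s u))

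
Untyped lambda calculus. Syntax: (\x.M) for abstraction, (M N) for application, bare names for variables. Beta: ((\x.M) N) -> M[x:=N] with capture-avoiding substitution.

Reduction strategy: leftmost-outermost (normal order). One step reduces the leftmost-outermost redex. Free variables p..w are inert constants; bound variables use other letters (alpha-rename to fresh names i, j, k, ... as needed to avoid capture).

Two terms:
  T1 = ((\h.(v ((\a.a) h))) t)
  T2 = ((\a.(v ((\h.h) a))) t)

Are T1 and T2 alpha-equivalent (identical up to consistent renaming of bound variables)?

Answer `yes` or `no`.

Term 1: ((\h.(v ((\a.a) h))) t)
Term 2: ((\a.(v ((\h.h) a))) t)
Alpha-equivalence: compare structure up to binder renaming.
Result: True

Answer: yes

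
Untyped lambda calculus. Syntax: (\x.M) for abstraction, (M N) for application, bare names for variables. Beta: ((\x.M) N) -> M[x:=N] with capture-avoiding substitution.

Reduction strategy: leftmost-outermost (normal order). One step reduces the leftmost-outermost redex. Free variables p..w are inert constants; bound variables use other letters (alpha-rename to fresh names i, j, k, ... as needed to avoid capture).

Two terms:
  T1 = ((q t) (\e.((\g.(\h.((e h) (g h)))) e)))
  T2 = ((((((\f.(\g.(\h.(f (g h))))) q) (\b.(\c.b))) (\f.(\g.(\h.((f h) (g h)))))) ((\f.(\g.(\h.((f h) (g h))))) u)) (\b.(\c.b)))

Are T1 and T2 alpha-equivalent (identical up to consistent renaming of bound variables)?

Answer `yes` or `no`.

Term 1: ((q t) (\e.((\g.(\h.((e h) (g h)))) e)))
Term 2: ((((((\f.(\g.(\h.(f (g h))))) q) (\b.(\c.b))) (\f.(\g.(\h.((f h) (g h)))))) ((\f.(\g.(\h.((f h) (g h))))) u)) (\b.(\c.b)))
Alpha-equivalence: compare structure up to binder renaming.
Result: False

Answer: no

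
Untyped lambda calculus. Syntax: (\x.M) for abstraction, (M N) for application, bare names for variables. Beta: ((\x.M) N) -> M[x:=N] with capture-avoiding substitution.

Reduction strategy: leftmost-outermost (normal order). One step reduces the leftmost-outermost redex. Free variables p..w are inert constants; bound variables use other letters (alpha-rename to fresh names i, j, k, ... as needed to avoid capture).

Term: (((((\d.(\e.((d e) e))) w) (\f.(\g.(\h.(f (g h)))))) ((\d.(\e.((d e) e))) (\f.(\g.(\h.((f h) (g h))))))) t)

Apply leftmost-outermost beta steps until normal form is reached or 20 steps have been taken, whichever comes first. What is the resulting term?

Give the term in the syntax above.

Answer: ((((w (\f.(\g.(\h.(f (g h)))))) (\f.(\g.(\h.(f (g h)))))) (\e.(\h.((e h) (e h))))) t)

Derivation:
Step 0: (((((\d.(\e.((d e) e))) w) (\f.(\g.(\h.(f (g h)))))) ((\d.(\e.((d e) e))) (\f.(\g.(\h.((f h) (g h))))))) t)
Step 1: ((((\e.((w e) e)) (\f.(\g.(\h.(f (g h)))))) ((\d.(\e.((d e) e))) (\f.(\g.(\h.((f h) (g h))))))) t)
Step 2: ((((w (\f.(\g.(\h.(f (g h)))))) (\f.(\g.(\h.(f (g h)))))) ((\d.(\e.((d e) e))) (\f.(\g.(\h.((f h) (g h))))))) t)
Step 3: ((((w (\f.(\g.(\h.(f (g h)))))) (\f.(\g.(\h.(f (g h)))))) (\e.(((\f.(\g.(\h.((f h) (g h))))) e) e))) t)
Step 4: ((((w (\f.(\g.(\h.(f (g h)))))) (\f.(\g.(\h.(f (g h)))))) (\e.((\g.(\h.((e h) (g h)))) e))) t)
Step 5: ((((w (\f.(\g.(\h.(f (g h)))))) (\f.(\g.(\h.(f (g h)))))) (\e.(\h.((e h) (e h))))) t)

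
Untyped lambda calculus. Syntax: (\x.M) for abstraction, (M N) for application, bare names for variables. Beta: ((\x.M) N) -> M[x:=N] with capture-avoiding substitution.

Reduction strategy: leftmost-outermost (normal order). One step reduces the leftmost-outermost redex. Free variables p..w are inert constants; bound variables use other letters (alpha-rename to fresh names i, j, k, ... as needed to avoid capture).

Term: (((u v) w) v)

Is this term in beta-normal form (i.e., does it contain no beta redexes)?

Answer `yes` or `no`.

Term: (((u v) w) v)
No beta redexes found.

Answer: yes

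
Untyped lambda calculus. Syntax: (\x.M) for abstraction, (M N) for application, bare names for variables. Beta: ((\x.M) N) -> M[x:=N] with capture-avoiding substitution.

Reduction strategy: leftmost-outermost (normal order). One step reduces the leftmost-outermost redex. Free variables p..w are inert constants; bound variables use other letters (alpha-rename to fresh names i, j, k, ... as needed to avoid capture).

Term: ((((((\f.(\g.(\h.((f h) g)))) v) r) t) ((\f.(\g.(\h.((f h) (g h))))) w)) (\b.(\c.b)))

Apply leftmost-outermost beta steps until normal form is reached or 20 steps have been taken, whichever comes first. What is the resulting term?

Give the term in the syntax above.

Step 0: ((((((\f.(\g.(\h.((f h) g)))) v) r) t) ((\f.(\g.(\h.((f h) (g h))))) w)) (\b.(\c.b)))
Step 1: (((((\g.(\h.((v h) g))) r) t) ((\f.(\g.(\h.((f h) (g h))))) w)) (\b.(\c.b)))
Step 2: ((((\h.((v h) r)) t) ((\f.(\g.(\h.((f h) (g h))))) w)) (\b.(\c.b)))
Step 3: ((((v t) r) ((\f.(\g.(\h.((f h) (g h))))) w)) (\b.(\c.b)))
Step 4: ((((v t) r) (\g.(\h.((w h) (g h))))) (\b.(\c.b)))

Answer: ((((v t) r) (\g.(\h.((w h) (g h))))) (\b.(\c.b)))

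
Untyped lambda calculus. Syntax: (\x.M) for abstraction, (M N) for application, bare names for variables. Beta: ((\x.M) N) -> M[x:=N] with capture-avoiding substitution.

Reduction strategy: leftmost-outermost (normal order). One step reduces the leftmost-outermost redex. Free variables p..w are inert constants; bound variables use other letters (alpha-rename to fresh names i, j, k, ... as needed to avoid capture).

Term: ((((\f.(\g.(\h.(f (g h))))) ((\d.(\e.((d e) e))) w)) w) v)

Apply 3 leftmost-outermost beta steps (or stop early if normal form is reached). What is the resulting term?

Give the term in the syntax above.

Step 0: ((((\f.(\g.(\h.(f (g h))))) ((\d.(\e.((d e) e))) w)) w) v)
Step 1: (((\g.(\h.(((\d.(\e.((d e) e))) w) (g h)))) w) v)
Step 2: ((\h.(((\d.(\e.((d e) e))) w) (w h))) v)
Step 3: (((\d.(\e.((d e) e))) w) (w v))

Answer: (((\d.(\e.((d e) e))) w) (w v))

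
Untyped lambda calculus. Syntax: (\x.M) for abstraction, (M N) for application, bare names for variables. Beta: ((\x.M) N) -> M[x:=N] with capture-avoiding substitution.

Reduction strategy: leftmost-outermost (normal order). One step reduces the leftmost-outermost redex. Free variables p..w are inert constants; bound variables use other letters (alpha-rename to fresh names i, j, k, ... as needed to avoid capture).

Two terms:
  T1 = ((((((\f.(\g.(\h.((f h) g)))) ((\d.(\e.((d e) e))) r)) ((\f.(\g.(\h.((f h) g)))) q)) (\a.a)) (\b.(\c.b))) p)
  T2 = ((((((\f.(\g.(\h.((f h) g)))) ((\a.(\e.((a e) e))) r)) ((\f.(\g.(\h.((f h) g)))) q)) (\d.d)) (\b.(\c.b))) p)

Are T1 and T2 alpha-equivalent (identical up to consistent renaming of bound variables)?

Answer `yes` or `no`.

Term 1: ((((((\f.(\g.(\h.((f h) g)))) ((\d.(\e.((d e) e))) r)) ((\f.(\g.(\h.((f h) g)))) q)) (\a.a)) (\b.(\c.b))) p)
Term 2: ((((((\f.(\g.(\h.((f h) g)))) ((\a.(\e.((a e) e))) r)) ((\f.(\g.(\h.((f h) g)))) q)) (\d.d)) (\b.(\c.b))) p)
Alpha-equivalence: compare structure up to binder renaming.
Result: True

Answer: yes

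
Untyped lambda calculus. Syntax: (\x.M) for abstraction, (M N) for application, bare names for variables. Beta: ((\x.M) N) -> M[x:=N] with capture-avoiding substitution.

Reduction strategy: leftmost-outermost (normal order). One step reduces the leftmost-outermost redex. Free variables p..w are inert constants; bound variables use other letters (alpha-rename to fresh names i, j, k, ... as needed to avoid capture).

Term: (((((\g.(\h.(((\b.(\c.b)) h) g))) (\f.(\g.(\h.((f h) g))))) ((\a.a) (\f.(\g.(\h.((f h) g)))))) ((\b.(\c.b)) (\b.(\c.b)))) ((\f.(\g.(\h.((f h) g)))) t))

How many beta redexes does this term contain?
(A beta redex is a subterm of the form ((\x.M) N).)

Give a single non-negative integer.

Answer: 5

Derivation:
Term: (((((\g.(\h.(((\b.(\c.b)) h) g))) (\f.(\g.(\h.((f h) g))))) ((\a.a) (\f.(\g.(\h.((f h) g)))))) ((\b.(\c.b)) (\b.(\c.b)))) ((\f.(\g.(\h.((f h) g)))) t))
  Redex: ((\g.(\h.(((\b.(\c.b)) h) g))) (\f.(\g.(\h.((f h) g)))))
  Redex: ((\b.(\c.b)) h)
  Redex: ((\a.a) (\f.(\g.(\h.((f h) g)))))
  Redex: ((\b.(\c.b)) (\b.(\c.b)))
  Redex: ((\f.(\g.(\h.((f h) g)))) t)
Total redexes: 5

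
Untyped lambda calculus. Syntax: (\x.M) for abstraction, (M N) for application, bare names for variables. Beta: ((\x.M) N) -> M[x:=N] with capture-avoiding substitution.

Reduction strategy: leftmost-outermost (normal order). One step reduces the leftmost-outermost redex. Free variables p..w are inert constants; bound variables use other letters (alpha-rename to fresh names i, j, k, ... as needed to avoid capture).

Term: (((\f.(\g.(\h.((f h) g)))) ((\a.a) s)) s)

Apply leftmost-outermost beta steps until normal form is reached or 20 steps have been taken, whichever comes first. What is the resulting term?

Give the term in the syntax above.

Step 0: (((\f.(\g.(\h.((f h) g)))) ((\a.a) s)) s)
Step 1: ((\g.(\h.((((\a.a) s) h) g))) s)
Step 2: (\h.((((\a.a) s) h) s))
Step 3: (\h.((s h) s))

Answer: (\h.((s h) s))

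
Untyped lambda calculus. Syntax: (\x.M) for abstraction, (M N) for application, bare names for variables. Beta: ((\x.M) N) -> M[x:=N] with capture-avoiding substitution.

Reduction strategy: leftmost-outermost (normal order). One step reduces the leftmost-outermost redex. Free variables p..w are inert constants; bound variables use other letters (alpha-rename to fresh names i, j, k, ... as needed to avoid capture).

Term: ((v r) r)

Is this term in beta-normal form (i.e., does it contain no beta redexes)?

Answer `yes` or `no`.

Term: ((v r) r)
No beta redexes found.

Answer: yes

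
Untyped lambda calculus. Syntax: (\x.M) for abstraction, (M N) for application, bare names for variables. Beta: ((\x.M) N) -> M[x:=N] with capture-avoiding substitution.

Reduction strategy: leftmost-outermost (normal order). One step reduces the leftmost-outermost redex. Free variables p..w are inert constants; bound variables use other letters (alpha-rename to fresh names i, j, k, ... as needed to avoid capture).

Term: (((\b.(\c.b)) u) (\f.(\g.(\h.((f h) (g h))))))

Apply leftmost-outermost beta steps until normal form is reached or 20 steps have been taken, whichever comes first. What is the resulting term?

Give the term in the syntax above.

Answer: u

Derivation:
Step 0: (((\b.(\c.b)) u) (\f.(\g.(\h.((f h) (g h))))))
Step 1: ((\c.u) (\f.(\g.(\h.((f h) (g h))))))
Step 2: u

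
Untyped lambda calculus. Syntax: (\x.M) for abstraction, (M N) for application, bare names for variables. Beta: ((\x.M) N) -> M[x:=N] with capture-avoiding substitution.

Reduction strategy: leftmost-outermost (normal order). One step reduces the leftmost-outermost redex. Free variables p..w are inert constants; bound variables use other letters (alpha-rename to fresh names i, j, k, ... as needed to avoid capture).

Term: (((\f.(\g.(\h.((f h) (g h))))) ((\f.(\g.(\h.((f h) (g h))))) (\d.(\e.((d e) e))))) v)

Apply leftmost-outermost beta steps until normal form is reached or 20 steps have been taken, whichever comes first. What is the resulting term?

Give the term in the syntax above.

Step 0: (((\f.(\g.(\h.((f h) (g h))))) ((\f.(\g.(\h.((f h) (g h))))) (\d.(\e.((d e) e))))) v)
Step 1: ((\g.(\h.((((\f.(\g.(\h.((f h) (g h))))) (\d.(\e.((d e) e)))) h) (g h)))) v)
Step 2: (\h.((((\f.(\g.(\h.((f h) (g h))))) (\d.(\e.((d e) e)))) h) (v h)))
Step 3: (\h.(((\g.(\h.(((\d.(\e.((d e) e))) h) (g h)))) h) (v h)))
Step 4: (\h.((\i.(((\d.(\e.((d e) e))) i) (h i))) (v h)))
Step 5: (\h.(((\d.(\e.((d e) e))) (v h)) (h (v h))))
Step 6: (\h.((\e.(((v h) e) e)) (h (v h))))
Step 7: (\h.(((v h) (h (v h))) (h (v h))))

Answer: (\h.(((v h) (h (v h))) (h (v h))))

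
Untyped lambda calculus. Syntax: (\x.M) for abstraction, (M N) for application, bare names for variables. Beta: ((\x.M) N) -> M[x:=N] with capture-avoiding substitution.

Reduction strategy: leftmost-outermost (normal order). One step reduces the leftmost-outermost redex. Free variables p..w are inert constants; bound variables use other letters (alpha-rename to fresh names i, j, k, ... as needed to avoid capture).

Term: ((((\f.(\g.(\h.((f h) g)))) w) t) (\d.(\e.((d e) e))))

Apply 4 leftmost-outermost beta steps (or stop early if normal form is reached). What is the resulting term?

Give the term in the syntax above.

Answer: ((w (\d.(\e.((d e) e)))) t)

Derivation:
Step 0: ((((\f.(\g.(\h.((f h) g)))) w) t) (\d.(\e.((d e) e))))
Step 1: (((\g.(\h.((w h) g))) t) (\d.(\e.((d e) e))))
Step 2: ((\h.((w h) t)) (\d.(\e.((d e) e))))
Step 3: ((w (\d.(\e.((d e) e)))) t)
Step 4: (normal form reached)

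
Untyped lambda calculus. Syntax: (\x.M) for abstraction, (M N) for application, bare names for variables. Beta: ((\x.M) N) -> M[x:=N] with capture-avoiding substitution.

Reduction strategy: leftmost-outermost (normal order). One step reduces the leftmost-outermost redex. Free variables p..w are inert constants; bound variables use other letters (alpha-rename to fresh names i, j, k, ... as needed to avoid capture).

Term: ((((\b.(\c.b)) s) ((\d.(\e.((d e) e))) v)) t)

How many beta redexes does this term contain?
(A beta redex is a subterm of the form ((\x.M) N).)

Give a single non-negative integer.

Answer: 2

Derivation:
Term: ((((\b.(\c.b)) s) ((\d.(\e.((d e) e))) v)) t)
  Redex: ((\b.(\c.b)) s)
  Redex: ((\d.(\e.((d e) e))) v)
Total redexes: 2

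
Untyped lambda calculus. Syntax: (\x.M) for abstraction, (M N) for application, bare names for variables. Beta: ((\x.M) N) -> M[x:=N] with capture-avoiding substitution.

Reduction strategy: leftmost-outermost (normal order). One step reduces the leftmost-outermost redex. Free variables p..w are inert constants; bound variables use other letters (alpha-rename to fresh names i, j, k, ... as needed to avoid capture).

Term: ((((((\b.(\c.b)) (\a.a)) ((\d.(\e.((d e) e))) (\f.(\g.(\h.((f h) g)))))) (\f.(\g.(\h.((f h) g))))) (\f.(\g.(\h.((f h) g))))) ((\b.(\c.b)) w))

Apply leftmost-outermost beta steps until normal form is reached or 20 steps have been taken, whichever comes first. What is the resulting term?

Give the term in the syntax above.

Step 0: ((((((\b.(\c.b)) (\a.a)) ((\d.(\e.((d e) e))) (\f.(\g.(\h.((f h) g)))))) (\f.(\g.(\h.((f h) g))))) (\f.(\g.(\h.((f h) g))))) ((\b.(\c.b)) w))
Step 1: (((((\c.(\a.a)) ((\d.(\e.((d e) e))) (\f.(\g.(\h.((f h) g)))))) (\f.(\g.(\h.((f h) g))))) (\f.(\g.(\h.((f h) g))))) ((\b.(\c.b)) w))
Step 2: ((((\a.a) (\f.(\g.(\h.((f h) g))))) (\f.(\g.(\h.((f h) g))))) ((\b.(\c.b)) w))
Step 3: (((\f.(\g.(\h.((f h) g)))) (\f.(\g.(\h.((f h) g))))) ((\b.(\c.b)) w))
Step 4: ((\g.(\h.(((\f.(\g.(\h.((f h) g)))) h) g))) ((\b.(\c.b)) w))
Step 5: (\h.(((\f.(\g.(\h.((f h) g)))) h) ((\b.(\c.b)) w)))
Step 6: (\h.((\g.(\i.((h i) g))) ((\b.(\c.b)) w)))
Step 7: (\h.(\i.((h i) ((\b.(\c.b)) w))))
Step 8: (\h.(\i.((h i) (\c.w))))

Answer: (\h.(\i.((h i) (\c.w))))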